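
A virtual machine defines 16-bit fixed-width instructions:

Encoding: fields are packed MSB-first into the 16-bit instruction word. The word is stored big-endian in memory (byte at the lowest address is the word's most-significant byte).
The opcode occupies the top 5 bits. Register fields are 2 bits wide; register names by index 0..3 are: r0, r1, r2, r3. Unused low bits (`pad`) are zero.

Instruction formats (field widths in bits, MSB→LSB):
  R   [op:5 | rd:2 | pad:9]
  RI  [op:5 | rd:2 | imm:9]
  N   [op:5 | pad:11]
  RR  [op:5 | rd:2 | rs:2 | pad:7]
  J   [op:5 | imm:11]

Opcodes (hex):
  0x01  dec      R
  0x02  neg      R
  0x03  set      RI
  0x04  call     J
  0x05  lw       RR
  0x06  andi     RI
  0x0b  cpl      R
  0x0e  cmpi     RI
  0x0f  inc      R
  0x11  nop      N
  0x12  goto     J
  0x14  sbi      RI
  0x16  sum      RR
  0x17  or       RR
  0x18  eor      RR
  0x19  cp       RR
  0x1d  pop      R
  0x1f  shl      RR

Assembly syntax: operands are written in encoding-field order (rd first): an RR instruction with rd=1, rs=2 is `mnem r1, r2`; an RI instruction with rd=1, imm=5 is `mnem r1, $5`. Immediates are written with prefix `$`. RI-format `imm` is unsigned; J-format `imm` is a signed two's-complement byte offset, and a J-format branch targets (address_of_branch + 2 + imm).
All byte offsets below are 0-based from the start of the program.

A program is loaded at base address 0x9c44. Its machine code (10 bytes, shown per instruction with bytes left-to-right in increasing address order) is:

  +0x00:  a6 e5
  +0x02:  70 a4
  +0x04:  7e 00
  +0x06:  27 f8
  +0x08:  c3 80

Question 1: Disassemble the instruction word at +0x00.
sbi r3, $229

off 0x00: read a6 e5 as big → 0xa6e5
  opcode bits[15:11]=0x14: sbi/RI
  rd: (w>>9)&0x3=0x3 → r3
  imm: (w>>0)&0x1ff=0xe5 → $229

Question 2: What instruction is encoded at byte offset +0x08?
eor r1, r3

+0x08: c3 80 ⇒ word 0xc380 (big)
  opcode bits[15:11]=0x18: eor/RR
  [10:9] rd=1 = r1
  [8:7] rs=3 = r3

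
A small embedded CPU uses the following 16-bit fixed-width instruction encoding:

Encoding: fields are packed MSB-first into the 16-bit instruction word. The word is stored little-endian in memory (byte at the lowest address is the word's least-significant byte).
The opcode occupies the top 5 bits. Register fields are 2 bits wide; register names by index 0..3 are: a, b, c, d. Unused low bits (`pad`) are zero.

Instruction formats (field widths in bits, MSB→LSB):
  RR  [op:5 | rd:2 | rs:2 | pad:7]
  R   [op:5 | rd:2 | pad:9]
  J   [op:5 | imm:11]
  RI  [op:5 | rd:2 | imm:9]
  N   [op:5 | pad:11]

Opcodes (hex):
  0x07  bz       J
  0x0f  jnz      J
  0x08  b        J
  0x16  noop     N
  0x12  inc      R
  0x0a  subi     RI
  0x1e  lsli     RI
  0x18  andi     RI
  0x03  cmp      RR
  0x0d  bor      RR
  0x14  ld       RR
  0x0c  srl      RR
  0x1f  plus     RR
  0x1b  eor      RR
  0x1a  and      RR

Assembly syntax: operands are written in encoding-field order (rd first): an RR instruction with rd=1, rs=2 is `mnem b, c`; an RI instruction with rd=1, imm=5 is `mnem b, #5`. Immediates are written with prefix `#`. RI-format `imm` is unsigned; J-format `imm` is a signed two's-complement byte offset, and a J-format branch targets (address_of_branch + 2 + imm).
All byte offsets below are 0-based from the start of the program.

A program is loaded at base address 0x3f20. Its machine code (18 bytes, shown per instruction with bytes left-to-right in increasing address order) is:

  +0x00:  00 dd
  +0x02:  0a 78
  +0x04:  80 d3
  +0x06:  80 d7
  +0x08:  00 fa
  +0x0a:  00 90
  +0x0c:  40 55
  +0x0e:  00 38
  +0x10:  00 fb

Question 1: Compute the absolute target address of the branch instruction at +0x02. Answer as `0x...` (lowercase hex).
[02] 0a 78 → 0x780a
  op=0x780a>>11=0xf ⇒ jnz (J)
  imm@[10:0]=0xa ⇒ #10
  target = base 0x3f20 + off 0x02 + 2 + imm 10 = 0x3f2e

0x3f2e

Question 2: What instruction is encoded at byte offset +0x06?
and d, d

@+06  little-endian(80 d7) = 0xd780
  top 5b → 0x1a → and [RR]
  rd: (w>>9)&0x3=0x3 → d
  rs: (w>>7)&0x3=0x3 → d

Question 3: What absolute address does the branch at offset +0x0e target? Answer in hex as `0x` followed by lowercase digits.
0x3f30

[0e] 00 38 → 0x3800
  top 5b → 0x7 → bz [J]
  imm@[10:0]=0x0 ⇒ #0
  target = base 0x3f20 + off 0x0e + 2 + imm 0 = 0x3f30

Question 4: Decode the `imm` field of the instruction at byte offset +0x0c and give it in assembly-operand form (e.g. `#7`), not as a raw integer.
@+0c  little-endian(40 55) = 0x5540
  op=0x5540>>11=0xa ⇒ subi (RI)
  [10:9] rd=2 = c
  [8:0] imm=320 = #320

#320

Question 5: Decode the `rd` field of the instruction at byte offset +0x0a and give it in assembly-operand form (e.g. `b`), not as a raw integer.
a

off 0x0a: read 00 90 as little → 0x9000
  top 5b → 0x12 → inc [R]
  [10:9] rd=0 = a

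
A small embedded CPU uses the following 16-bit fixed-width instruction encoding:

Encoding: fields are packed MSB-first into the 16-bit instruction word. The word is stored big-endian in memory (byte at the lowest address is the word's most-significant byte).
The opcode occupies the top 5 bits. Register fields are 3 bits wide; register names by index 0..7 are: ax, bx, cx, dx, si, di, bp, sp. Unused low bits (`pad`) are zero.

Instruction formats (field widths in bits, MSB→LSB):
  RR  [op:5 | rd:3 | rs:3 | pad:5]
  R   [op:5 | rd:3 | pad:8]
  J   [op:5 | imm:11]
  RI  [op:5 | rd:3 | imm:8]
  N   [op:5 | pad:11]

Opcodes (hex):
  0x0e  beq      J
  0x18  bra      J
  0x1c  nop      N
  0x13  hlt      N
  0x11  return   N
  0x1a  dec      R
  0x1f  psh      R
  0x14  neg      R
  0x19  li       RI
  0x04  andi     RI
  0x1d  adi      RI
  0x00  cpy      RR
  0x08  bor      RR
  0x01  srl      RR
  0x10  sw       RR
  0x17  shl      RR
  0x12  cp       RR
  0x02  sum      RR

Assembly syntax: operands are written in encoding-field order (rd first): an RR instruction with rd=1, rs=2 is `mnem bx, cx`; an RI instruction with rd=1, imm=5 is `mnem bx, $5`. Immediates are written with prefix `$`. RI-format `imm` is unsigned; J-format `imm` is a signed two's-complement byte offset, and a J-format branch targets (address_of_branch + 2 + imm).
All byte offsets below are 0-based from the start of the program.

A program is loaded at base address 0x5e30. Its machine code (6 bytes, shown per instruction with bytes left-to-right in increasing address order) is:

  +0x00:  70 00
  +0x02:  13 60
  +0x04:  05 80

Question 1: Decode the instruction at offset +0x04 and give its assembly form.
cpy di, si

off 0x04: read 05 80 as big → 0x0580
  opcode bits[15:11]=0x0: cpy/RR
  rd: (w>>8)&0x7=0x5 → di
  rs: (w>>5)&0x7=0x4 → si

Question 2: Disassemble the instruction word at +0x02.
off 0x02: read 13 60 as big → 0x1360
  top 5b → 0x2 → sum [RR]
  [10:8] rd=3 = dx
  [7:5] rs=3 = dx

sum dx, dx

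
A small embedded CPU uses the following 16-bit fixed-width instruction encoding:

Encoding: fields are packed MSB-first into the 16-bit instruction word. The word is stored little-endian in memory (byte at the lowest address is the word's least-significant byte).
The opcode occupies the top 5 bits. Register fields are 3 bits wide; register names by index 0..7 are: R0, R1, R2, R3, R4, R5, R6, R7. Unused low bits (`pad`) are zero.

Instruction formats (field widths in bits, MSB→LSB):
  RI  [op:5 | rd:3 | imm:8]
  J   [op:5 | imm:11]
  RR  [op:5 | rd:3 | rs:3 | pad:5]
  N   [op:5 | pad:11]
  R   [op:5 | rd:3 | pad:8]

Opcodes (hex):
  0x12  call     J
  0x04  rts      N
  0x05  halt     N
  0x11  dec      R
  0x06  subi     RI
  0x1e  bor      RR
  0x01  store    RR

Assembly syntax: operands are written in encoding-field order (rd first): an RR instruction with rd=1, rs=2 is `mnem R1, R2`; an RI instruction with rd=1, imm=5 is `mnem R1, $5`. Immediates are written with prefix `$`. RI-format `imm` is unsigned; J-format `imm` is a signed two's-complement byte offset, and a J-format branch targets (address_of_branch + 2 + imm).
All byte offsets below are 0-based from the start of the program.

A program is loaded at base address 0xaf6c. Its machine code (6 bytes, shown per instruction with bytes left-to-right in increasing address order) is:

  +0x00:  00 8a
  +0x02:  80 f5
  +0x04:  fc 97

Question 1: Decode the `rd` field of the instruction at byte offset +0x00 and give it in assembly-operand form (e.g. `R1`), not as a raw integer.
off 0x00: read 00 8a as little → 0x8a00
  top 5b → 0x11 → dec [R]
  rd@[10:8]=0x2 ⇒ R2

R2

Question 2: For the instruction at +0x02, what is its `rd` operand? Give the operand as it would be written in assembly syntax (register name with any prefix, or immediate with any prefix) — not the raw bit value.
R5

+0x02: 80 f5 ⇒ word 0xf580 (little)
  op=0xf580>>11=0x1e ⇒ bor (RR)
  [10:8] rd=5 = R5
  [7:5] rs=4 = R4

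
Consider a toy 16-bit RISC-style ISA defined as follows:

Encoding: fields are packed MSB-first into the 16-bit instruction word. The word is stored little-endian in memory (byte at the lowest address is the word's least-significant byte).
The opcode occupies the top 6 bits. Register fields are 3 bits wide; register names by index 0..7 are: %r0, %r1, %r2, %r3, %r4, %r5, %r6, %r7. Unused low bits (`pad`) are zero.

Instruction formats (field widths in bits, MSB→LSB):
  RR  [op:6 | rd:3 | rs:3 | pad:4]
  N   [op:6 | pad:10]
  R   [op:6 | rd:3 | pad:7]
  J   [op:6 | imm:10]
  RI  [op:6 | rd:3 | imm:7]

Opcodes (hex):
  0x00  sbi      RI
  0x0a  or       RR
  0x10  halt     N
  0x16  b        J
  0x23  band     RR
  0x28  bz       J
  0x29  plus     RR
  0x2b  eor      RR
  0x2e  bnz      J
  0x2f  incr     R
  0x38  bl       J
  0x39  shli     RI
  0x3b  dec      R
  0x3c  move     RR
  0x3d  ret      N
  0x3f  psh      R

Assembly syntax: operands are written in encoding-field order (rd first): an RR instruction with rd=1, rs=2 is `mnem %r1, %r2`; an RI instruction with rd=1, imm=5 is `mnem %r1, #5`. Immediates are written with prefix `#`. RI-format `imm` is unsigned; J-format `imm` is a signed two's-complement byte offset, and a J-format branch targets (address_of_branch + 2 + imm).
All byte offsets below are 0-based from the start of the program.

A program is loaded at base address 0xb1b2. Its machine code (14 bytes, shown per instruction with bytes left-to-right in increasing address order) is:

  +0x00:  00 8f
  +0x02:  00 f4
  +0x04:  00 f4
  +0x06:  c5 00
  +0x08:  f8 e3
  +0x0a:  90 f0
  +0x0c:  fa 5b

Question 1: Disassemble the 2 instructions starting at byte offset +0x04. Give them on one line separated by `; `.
ret; sbi %r1, #69

+0x04: 00 f4 ⇒ word 0xf400 (little)
  opcode bits[15:10]=0x3d: ret/N
+0x06: c5 00 ⇒ word 0x00c5 (little)
  opcode bits[15:10]=0x0: sbi/RI
  rd: (w>>7)&0x7=0x1 → %r1
  imm: (w>>0)&0x7f=0x45 → #69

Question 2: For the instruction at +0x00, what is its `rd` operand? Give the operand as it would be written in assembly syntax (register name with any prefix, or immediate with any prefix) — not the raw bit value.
%r6

[00] 00 8f → 0x8f00
  opcode bits[15:10]=0x23: band/RR
  rd@[9:7]=0x6 ⇒ %r6
  rs@[6:4]=0x0 ⇒ %r0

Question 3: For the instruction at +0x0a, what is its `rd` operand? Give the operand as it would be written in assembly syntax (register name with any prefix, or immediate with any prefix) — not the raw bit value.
%r1

off 0x0a: read 90 f0 as little → 0xf090
  opcode bits[15:10]=0x3c: move/RR
  rd@[9:7]=0x1 ⇒ %r1
  rs@[6:4]=0x1 ⇒ %r1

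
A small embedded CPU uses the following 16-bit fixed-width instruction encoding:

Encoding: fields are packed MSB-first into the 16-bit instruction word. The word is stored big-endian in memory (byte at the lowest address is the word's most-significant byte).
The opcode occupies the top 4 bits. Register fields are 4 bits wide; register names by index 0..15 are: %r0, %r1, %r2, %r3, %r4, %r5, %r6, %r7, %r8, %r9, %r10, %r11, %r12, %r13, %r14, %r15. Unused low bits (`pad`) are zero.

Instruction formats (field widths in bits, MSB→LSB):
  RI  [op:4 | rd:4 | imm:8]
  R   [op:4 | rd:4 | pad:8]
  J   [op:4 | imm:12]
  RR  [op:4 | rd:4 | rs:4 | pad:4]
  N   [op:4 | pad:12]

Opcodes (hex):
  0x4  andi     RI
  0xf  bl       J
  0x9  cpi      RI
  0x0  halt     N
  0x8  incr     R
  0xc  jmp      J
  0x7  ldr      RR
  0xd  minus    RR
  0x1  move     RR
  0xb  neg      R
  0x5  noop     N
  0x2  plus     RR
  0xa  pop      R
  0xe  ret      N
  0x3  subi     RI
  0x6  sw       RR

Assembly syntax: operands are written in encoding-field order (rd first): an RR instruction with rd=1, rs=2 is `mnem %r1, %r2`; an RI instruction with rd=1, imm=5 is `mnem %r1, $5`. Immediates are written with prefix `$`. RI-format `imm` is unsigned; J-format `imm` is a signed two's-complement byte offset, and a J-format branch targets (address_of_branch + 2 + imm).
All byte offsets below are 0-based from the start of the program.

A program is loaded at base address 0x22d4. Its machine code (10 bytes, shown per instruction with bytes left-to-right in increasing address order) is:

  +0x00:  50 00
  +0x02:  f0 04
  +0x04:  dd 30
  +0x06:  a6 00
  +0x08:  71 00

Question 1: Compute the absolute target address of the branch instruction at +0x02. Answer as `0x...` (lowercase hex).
off 0x02: read f0 04 as big → 0xf004
  top 4b → 0xf → bl [J]
  [11:0] imm=4 = $4
  target = base 0x22d4 + off 0x02 + 2 + imm 4 = 0x22dc

0x22dc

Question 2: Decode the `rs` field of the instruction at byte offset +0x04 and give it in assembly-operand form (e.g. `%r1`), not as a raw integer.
%r3

off 0x04: read dd 30 as big → 0xdd30
  op=0xdd30>>12=0xd ⇒ minus (RR)
  [11:8] rd=13 = %r13
  [7:4] rs=3 = %r3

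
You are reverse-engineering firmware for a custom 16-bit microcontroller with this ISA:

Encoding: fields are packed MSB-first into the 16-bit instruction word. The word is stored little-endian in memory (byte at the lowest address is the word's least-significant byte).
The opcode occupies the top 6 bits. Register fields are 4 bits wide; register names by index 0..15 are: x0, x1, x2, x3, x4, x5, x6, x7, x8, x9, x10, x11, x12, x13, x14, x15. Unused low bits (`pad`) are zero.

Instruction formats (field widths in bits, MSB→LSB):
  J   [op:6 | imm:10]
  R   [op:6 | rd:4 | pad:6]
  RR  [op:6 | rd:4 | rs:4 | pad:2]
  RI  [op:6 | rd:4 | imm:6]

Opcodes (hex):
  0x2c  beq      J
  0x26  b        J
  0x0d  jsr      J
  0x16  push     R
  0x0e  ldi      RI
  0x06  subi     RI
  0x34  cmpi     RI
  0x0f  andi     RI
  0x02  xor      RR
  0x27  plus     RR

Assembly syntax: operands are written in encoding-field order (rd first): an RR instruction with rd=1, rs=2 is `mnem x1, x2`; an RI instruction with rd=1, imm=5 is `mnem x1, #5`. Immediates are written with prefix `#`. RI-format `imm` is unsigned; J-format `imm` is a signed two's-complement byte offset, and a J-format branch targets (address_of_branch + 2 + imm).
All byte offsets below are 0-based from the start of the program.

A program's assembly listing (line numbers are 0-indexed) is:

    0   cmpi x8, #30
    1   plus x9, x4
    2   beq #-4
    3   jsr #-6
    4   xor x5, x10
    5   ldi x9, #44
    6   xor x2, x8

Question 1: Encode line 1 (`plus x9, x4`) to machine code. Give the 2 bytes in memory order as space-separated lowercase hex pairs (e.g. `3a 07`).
1. plus fields op=0x27:6|rd=9:4|rs=4:4|pad=0:2 → word 9e50h → 50 9e

50 9e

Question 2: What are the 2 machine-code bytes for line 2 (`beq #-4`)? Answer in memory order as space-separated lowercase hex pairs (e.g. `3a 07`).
fc b3

L2: beq op=0x2c:6|imm=-4:10 ⇒ 0xb3fc ⇒ little fc b3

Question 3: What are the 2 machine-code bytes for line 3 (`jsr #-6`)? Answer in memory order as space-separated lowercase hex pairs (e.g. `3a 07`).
L3: jsr op=0xd:6|imm=-6:10 ⇒ 0x37fa ⇒ little fa 37

fa 37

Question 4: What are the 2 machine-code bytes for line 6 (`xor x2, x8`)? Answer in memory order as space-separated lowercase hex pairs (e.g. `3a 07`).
line 6 (xor): pack op=0x2:6|rd=2:4|rs=8:4|pad=0:2 = 0x08a0; little→ a0 08

a0 08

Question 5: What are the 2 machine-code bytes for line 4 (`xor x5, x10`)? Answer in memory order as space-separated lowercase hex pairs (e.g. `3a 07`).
68 09

4. xor fields op=0x2:6|rd=5:4|rs=10:4|pad=0:2 → word 0968h → 68 09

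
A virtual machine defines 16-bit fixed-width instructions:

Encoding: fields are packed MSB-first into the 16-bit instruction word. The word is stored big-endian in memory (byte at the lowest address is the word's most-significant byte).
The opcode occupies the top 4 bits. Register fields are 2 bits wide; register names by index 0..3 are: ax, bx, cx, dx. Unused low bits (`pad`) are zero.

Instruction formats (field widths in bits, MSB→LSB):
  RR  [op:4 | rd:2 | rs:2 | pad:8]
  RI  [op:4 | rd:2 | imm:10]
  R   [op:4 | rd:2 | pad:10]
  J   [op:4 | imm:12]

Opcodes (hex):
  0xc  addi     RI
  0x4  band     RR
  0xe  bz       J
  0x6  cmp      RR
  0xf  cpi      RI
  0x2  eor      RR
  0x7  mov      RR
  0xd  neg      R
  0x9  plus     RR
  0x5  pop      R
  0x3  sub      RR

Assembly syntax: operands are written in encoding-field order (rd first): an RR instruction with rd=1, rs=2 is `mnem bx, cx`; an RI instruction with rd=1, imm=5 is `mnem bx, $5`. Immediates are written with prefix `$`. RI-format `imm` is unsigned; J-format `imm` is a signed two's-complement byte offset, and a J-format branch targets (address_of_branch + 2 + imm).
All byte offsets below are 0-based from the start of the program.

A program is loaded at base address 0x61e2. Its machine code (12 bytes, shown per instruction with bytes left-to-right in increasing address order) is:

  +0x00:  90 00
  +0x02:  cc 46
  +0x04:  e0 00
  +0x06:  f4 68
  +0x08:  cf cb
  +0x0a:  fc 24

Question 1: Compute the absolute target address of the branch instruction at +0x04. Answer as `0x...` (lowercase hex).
@+04  big-endian(e0 00) = 0xe000
  opcode bits[15:12]=0xe: bz/J
  imm: (w>>0)&0xfff=0x0 → $0
  target = base 0x61e2 + off 0x04 + 2 + imm 0 = 0x61e8

0x61e8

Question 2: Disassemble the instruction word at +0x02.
addi dx, $70

@+02  big-endian(cc 46) = 0xcc46
  opcode bits[15:12]=0xc: addi/RI
  rd: (w>>10)&0x3=0x3 → dx
  imm: (w>>0)&0x3ff=0x46 → $70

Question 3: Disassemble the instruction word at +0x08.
@+08  big-endian(cf cb) = 0xcfcb
  opcode bits[15:12]=0xc: addi/RI
  rd: (w>>10)&0x3=0x3 → dx
  imm: (w>>0)&0x3ff=0x3cb → $971

addi dx, $971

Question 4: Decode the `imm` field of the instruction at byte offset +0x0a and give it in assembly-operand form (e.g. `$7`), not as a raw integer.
off 0x0a: read fc 24 as big → 0xfc24
  opcode bits[15:12]=0xf: cpi/RI
  rd@[11:10]=0x3 ⇒ dx
  imm@[9:0]=0x24 ⇒ $36

$36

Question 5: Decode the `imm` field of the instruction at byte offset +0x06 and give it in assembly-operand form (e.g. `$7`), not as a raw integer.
$104

@+06  big-endian(f4 68) = 0xf468
  opcode bits[15:12]=0xf: cpi/RI
  rd@[11:10]=0x1 ⇒ bx
  imm@[9:0]=0x68 ⇒ $104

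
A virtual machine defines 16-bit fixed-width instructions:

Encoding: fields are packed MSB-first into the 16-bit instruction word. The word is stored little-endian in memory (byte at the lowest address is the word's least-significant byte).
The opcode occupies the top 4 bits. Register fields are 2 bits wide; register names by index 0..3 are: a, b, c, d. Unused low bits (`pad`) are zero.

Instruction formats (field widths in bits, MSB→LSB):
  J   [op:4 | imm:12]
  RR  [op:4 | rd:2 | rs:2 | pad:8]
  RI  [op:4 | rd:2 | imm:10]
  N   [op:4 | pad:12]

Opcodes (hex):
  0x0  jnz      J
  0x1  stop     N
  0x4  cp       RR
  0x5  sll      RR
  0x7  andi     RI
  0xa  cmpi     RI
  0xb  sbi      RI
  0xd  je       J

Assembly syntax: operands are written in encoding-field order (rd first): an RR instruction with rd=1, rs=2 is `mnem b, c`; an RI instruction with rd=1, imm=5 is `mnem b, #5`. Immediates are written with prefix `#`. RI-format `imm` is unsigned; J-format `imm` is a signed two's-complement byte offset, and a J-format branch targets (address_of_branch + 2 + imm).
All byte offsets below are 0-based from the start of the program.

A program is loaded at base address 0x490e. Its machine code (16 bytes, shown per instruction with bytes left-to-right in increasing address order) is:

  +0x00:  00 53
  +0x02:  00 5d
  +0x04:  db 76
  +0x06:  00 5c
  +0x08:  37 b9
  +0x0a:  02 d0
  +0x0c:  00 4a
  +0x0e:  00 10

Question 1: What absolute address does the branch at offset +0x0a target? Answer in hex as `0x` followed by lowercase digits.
+0x0a: 02 d0 ⇒ word 0xd002 (little)
  top 4b → 0xd → je [J]
  [11:0] imm=2 = #2
  target = base 0x490e + off 0x0a + 2 + imm 2 = 0x491c

0x491c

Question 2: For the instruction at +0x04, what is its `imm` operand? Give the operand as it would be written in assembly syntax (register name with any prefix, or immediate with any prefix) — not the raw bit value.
+0x04: db 76 ⇒ word 0x76db (little)
  top 4b → 0x7 → andi [RI]
  rd: (w>>10)&0x3=0x1 → b
  imm: (w>>0)&0x3ff=0x2db → #731

#731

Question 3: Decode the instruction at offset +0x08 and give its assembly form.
sbi c, #311

@+08  little-endian(37 b9) = 0xb937
  top 4b → 0xb → sbi [RI]
  rd@[11:10]=0x2 ⇒ c
  imm@[9:0]=0x137 ⇒ #311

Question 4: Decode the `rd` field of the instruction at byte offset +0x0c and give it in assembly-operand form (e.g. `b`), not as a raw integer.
c

+0x0c: 00 4a ⇒ word 0x4a00 (little)
  op=0x4a00>>12=0x4 ⇒ cp (RR)
  rd@[11:10]=0x2 ⇒ c
  rs@[9:8]=0x2 ⇒ c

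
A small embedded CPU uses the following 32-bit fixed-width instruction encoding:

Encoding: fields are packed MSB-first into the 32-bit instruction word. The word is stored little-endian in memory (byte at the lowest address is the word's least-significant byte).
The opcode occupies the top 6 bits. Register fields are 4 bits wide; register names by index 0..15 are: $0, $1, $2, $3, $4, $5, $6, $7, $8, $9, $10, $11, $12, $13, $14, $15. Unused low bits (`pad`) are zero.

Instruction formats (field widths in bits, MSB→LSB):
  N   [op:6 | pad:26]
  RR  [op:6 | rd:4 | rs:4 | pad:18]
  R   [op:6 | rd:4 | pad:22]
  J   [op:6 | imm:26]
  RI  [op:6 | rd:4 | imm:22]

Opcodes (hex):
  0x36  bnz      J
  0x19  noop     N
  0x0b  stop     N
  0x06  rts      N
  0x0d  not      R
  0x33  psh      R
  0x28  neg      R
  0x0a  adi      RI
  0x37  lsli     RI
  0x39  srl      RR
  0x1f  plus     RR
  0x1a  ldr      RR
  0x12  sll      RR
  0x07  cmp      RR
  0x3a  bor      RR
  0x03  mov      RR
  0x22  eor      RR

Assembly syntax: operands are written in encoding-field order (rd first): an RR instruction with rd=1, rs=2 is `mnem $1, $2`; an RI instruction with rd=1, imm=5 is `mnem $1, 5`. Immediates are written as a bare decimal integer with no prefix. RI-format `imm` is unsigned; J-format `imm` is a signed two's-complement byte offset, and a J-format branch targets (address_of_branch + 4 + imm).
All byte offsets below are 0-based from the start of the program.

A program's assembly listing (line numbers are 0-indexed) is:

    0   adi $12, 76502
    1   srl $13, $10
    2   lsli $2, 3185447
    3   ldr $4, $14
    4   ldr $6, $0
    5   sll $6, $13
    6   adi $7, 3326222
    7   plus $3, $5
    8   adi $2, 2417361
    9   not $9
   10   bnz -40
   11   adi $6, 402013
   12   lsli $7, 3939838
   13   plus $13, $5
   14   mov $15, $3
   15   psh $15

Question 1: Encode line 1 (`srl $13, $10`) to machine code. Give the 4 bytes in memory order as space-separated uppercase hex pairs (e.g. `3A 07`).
line 1 (srl): pack op=0x39:6|rd=13:4|rs=10:4|pad=0:18 = 0xe7680000; little→ 00 00 68 e7

00 00 68 E7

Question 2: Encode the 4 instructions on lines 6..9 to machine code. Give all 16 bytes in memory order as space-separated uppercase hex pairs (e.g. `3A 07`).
line 6 (adi): pack op=0xa:6|rd=7:4|imm=3326222:22 = 0x29f2c10e; little→ 0e c1 f2 29
line 7 (plus): pack op=0x1f:6|rd=3:4|rs=5:4|pad=0:18 = 0x7cd40000; little→ 00 00 d4 7c
line 8 (adi): pack op=0xa:6|rd=2:4|imm=2417361:22 = 0x28a4e2d1; little→ d1 e2 a4 28
line 9 (not): pack op=0xd:6|rd=9:4|pad=0:22 = 0x36400000; little→ 00 00 40 36

0E C1 F2 29 00 00 D4 7C D1 E2 A4 28 00 00 40 36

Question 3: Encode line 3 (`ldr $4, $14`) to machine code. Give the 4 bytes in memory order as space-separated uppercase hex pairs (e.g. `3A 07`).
3. ldr fields op=0x1a:6|rd=4:4|rs=14:4|pad=0:18 → word 69380000h → 00 00 38 69

00 00 38 69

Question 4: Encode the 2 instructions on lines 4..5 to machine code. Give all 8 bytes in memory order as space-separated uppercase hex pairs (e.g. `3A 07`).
line 4 (ldr): pack op=0x1a:6|rd=6:4|rs=0:4|pad=0:18 = 0x69800000; little→ 00 00 80 69
line 5 (sll): pack op=0x12:6|rd=6:4|rs=13:4|pad=0:18 = 0x49b40000; little→ 00 00 b4 49

00 00 80 69 00 00 B4 49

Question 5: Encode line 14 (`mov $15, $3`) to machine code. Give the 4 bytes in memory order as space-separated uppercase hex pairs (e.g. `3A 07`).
line 14 (mov): pack op=0x3:6|rd=15:4|rs=3:4|pad=0:18 = 0x0fcc0000; little→ 00 00 cc 0f

00 00 CC 0F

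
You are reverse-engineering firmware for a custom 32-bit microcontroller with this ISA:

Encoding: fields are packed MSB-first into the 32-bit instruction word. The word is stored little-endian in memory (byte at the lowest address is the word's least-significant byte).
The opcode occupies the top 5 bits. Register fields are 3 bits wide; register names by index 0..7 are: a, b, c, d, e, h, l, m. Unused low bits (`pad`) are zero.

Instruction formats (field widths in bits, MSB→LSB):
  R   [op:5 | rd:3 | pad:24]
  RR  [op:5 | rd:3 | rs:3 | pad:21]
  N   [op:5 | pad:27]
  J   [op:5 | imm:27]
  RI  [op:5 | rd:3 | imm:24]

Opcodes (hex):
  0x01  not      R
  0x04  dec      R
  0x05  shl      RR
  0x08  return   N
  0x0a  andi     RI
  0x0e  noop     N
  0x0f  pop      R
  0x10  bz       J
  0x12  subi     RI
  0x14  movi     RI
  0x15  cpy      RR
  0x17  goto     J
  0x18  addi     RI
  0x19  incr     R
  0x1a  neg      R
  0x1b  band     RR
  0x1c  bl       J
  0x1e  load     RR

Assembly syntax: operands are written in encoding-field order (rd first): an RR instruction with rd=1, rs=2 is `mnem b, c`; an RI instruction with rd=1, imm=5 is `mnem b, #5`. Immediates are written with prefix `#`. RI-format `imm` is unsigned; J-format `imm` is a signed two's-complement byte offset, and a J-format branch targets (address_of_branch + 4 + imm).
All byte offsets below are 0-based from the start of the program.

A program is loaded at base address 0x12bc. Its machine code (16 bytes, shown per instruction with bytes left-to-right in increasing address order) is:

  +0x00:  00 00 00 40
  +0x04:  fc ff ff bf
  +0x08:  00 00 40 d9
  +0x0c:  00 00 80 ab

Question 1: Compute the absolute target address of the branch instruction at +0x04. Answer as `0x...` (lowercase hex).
@+04  little-endian(fc ff ff bf) = 0xbffffffc
  top 5b → 0x17 → goto [J]
  imm@[26:0]=0x7fffffc (s27→-4) ⇒ #-4
  target = base 0x12bc + off 0x04 + 4 + imm -4 = 0x12c0

0x12c0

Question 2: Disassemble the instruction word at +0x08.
band b, c

off 0x08: read 00 00 40 d9 as little → 0xd9400000
  op=0xd9400000>>27=0x1b ⇒ band (RR)
  [26:24] rd=1 = b
  [23:21] rs=2 = c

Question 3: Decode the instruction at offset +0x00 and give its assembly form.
[00] 00 00 00 40 → 0x40000000
  op=0x40000000>>27=0x8 ⇒ return (N)

return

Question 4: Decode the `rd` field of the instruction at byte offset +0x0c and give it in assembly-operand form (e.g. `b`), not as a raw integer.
+0x0c: 00 00 80 ab ⇒ word 0xab800000 (little)
  top 5b → 0x15 → cpy [RR]
  rd: (w>>24)&0x7=0x3 → d
  rs: (w>>21)&0x7=0x4 → e

d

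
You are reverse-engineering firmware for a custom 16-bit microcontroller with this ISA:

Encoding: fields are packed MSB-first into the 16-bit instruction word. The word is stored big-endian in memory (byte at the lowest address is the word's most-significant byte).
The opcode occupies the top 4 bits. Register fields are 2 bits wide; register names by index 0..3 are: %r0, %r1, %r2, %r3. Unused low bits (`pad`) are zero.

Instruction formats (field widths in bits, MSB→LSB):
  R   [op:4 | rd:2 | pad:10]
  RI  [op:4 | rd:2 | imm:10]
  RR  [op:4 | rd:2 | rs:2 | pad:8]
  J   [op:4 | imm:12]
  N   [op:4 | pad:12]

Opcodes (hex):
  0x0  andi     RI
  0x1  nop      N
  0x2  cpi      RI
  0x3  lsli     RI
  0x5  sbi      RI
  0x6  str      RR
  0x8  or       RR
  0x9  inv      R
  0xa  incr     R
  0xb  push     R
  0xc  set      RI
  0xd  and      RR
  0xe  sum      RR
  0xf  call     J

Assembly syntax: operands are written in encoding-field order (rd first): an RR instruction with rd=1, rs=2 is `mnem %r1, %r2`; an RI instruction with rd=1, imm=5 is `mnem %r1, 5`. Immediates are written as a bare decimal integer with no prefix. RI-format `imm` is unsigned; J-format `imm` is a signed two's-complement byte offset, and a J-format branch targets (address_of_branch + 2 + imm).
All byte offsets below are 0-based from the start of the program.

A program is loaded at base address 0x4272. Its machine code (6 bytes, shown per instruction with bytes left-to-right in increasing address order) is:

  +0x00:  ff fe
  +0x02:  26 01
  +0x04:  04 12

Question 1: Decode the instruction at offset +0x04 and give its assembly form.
[04] 04 12 → 0x0412
  op=0x0412>>12=0x0 ⇒ andi (RI)
  rd@[11:10]=0x1 ⇒ %r1
  imm@[9:0]=0x12 ⇒ 18

andi %r1, 18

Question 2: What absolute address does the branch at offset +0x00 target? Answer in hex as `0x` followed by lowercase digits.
0x4272

@+00  big-endian(ff fe) = 0xfffe
  opcode bits[15:12]=0xf: call/J
  [11:0] imm=4094 (s12→-2) = -2
  target = base 0x4272 + off 0x00 + 2 + imm -2 = 0x4272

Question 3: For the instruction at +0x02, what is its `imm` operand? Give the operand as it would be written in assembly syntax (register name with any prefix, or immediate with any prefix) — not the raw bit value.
off 0x02: read 26 01 as big → 0x2601
  op=0x2601>>12=0x2 ⇒ cpi (RI)
  [11:10] rd=1 = %r1
  [9:0] imm=513 = 513

513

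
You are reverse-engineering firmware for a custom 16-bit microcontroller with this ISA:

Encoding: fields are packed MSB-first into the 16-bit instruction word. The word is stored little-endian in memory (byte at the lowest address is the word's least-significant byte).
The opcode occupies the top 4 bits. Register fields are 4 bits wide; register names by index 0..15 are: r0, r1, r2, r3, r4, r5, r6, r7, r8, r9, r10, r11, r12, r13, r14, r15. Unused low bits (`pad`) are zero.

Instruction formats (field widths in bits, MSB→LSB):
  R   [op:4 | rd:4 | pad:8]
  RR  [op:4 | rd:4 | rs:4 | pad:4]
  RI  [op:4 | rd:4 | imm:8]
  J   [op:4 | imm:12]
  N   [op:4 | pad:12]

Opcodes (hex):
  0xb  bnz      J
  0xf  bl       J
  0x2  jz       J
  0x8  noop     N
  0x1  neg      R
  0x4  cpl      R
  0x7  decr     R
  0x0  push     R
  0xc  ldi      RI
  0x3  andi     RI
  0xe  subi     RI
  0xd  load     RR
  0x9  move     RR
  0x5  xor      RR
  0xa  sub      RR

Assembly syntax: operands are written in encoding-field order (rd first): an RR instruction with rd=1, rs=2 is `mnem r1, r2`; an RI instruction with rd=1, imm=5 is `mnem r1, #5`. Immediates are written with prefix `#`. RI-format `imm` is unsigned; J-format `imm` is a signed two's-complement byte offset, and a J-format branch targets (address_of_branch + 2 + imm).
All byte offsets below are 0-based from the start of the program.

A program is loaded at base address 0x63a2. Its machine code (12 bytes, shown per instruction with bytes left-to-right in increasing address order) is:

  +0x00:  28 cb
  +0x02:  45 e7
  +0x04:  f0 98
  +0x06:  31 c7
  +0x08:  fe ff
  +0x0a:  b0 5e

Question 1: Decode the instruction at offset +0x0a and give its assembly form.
off 0x0a: read b0 5e as little → 0x5eb0
  top 4b → 0x5 → xor [RR]
  [11:8] rd=14 = r14
  [7:4] rs=11 = r11

xor r14, r11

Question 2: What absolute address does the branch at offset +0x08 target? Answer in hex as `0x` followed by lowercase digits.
0x63aa

+0x08: fe ff ⇒ word 0xfffe (little)
  opcode bits[15:12]=0xf: bl/J
  imm@[11:0]=0xffe (s12→-2) ⇒ #-2
  target = base 0x63a2 + off 0x08 + 2 + imm -2 = 0x63aa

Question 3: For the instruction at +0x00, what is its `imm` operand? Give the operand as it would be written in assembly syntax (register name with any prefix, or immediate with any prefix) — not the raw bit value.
#40

+0x00: 28 cb ⇒ word 0xcb28 (little)
  top 4b → 0xc → ldi [RI]
  [11:8] rd=11 = r11
  [7:0] imm=40 = #40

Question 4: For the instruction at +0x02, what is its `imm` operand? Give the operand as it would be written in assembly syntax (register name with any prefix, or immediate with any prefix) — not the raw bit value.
[02] 45 e7 → 0xe745
  opcode bits[15:12]=0xe: subi/RI
  [11:8] rd=7 = r7
  [7:0] imm=69 = #69

#69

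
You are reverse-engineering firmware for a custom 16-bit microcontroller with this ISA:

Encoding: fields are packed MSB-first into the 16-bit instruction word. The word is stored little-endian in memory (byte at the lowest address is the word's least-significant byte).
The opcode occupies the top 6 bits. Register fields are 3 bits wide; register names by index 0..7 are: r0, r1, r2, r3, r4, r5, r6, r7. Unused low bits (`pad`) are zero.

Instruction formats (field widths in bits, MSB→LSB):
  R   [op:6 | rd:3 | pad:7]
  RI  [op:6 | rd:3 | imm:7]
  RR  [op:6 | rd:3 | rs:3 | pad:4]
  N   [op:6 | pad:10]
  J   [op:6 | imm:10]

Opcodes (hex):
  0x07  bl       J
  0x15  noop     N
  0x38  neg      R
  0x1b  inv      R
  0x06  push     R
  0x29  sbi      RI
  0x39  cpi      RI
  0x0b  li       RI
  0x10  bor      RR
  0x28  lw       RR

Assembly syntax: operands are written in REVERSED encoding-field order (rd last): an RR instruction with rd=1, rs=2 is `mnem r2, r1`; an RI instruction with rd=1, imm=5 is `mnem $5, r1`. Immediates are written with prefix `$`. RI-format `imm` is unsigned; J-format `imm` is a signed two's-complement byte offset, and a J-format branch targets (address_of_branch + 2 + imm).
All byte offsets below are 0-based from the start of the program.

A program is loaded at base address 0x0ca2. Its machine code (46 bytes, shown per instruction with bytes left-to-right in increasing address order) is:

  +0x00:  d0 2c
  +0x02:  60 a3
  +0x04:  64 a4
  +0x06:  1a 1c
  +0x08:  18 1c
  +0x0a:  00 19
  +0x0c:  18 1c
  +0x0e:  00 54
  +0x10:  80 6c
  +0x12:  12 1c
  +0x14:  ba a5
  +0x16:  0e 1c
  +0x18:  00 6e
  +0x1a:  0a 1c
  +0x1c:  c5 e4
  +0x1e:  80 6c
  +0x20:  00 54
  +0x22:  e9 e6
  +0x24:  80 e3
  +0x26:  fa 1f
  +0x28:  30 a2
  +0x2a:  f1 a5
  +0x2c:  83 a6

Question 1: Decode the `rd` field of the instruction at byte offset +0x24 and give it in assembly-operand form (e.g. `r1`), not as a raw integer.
r7

[24] 80 e3 → 0xe380
  op=0xe380>>10=0x38 ⇒ neg (R)
  rd@[9:7]=0x7 ⇒ r7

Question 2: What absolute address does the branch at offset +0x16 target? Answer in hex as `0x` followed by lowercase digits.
0x0cc8

@+16  little-endian(0e 1c) = 0x1c0e
  top 6b → 0x7 → bl [J]
  imm: (w>>0)&0x3ff=0xe → $14
  target = base 0x0ca2 + off 0x16 + 2 + imm 14 = 0x0cc8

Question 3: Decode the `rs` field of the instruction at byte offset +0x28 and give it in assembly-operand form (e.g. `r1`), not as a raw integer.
r3

off 0x28: read 30 a2 as little → 0xa230
  top 6b → 0x28 → lw [RR]
  rd: (w>>7)&0x7=0x4 → r4
  rs: (w>>4)&0x7=0x3 → r3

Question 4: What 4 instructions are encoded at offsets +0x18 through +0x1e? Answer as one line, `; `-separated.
inv r4; bl $10; cpi $69, r1; inv r1

off 0x18: read 00 6e as little → 0x6e00
  opcode bits[15:10]=0x1b: inv/R
  rd@[9:7]=0x4 ⇒ r4
off 0x1a: read 0a 1c as little → 0x1c0a
  opcode bits[15:10]=0x7: bl/J
  imm@[9:0]=0xa ⇒ $10
off 0x1c: read c5 e4 as little → 0xe4c5
  opcode bits[15:10]=0x39: cpi/RI
  rd@[9:7]=0x1 ⇒ r1
  imm@[6:0]=0x45 ⇒ $69
off 0x1e: read 80 6c as little → 0x6c80
  opcode bits[15:10]=0x1b: inv/R
  rd@[9:7]=0x1 ⇒ r1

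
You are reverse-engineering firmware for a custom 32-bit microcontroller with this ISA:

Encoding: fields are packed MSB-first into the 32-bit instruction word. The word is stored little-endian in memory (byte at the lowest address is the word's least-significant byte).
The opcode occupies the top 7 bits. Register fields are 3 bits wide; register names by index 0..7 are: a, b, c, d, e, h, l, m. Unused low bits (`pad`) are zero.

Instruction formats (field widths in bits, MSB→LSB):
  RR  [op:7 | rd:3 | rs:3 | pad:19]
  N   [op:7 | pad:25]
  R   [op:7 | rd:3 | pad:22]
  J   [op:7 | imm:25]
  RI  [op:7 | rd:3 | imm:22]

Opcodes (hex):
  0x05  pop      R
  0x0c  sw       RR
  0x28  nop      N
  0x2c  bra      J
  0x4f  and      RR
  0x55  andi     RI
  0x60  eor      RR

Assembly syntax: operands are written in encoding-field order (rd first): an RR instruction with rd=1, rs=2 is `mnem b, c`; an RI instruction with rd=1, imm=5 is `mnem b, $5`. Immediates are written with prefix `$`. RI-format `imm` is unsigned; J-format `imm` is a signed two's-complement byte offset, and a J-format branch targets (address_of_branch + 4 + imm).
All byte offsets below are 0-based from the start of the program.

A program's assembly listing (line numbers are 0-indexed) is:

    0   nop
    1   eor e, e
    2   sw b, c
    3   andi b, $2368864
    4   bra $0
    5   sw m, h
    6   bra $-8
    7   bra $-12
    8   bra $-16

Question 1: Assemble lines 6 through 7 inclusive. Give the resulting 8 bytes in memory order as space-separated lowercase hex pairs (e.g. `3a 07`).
f8 ff ff 59 f4 ff ff 59

6. bra fields op=0x2c:7|imm=-8:25 → word 59fffff8h → f8 ff ff 59
7. bra fields op=0x2c:7|imm=-12:25 → word 59fffff4h → f4 ff ff 59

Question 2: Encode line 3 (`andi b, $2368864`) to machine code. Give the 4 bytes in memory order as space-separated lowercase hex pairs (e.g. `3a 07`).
60 25 64 aa

L3: andi op=0x55:7|rd=1:3|imm=2368864:22 ⇒ 0xaa642560 ⇒ little 60 25 64 aa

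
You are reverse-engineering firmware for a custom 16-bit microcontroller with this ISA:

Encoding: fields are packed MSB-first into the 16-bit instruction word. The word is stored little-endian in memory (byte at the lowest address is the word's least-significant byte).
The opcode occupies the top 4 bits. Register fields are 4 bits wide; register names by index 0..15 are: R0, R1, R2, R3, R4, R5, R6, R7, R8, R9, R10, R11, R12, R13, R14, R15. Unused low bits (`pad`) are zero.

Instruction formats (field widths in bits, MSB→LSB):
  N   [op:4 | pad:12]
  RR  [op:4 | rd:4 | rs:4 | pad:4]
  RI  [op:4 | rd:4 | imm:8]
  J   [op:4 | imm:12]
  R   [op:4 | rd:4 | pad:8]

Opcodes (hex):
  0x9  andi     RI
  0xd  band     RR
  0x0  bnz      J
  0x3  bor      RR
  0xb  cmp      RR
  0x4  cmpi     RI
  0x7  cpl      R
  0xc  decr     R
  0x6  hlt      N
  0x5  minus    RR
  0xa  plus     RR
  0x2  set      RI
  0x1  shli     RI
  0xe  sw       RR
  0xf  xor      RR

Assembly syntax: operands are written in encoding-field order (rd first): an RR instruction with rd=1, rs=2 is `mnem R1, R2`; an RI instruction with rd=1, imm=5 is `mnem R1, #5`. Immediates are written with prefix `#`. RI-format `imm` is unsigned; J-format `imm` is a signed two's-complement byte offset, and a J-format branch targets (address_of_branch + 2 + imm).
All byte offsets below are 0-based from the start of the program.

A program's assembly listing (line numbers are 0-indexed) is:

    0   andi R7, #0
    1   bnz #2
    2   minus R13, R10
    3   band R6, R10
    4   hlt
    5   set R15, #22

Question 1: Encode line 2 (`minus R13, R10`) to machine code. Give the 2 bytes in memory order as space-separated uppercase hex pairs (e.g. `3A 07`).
2. minus fields op=0x5:4|rd=13:4|rs=10:4|pad=0:4 → word 5da0h → a0 5d

A0 5D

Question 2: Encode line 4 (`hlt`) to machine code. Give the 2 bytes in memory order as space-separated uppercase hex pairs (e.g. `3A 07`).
L4: hlt op=0x6:4|pad=0:12 ⇒ 0x6000 ⇒ little 00 60

00 60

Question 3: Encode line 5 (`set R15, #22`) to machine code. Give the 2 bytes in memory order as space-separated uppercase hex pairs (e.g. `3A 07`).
16 2F

5. set fields op=0x2:4|rd=15:4|imm=22:8 → word 2f16h → 16 2f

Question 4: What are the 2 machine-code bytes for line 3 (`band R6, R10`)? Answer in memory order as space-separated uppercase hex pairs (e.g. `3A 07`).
A0 D6

L3: band op=0xd:4|rd=6:4|rs=10:4|pad=0:4 ⇒ 0xd6a0 ⇒ little a0 d6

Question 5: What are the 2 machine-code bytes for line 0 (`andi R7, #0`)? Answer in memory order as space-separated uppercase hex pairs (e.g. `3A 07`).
L0: andi op=0x9:4|rd=7:4|imm=0:8 ⇒ 0x9700 ⇒ little 00 97

00 97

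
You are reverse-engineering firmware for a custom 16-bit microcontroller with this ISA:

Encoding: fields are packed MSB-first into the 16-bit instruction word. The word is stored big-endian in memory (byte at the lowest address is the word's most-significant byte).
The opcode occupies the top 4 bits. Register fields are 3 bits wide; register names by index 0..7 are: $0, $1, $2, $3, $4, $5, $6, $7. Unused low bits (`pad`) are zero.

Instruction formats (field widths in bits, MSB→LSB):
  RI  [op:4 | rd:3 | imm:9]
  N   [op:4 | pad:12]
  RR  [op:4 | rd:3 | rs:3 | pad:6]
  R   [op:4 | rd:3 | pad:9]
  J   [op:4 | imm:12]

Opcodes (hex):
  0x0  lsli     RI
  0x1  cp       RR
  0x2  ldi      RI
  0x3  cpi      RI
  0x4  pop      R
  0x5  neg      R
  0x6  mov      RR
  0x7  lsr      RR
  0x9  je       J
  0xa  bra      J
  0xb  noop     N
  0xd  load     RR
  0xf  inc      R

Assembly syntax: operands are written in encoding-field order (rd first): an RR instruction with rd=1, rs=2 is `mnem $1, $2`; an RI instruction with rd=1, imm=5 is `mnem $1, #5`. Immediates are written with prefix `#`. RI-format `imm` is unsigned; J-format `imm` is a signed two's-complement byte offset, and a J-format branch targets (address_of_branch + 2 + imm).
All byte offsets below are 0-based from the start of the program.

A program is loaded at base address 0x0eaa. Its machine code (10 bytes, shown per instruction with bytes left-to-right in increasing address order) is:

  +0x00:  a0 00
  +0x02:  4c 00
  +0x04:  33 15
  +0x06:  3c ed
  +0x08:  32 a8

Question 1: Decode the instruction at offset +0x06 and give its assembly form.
@+06  big-endian(3c ed) = 0x3ced
  top 4b → 0x3 → cpi [RI]
  rd: (w>>9)&0x7=0x6 → $6
  imm: (w>>0)&0x1ff=0xed → #237

cpi $6, #237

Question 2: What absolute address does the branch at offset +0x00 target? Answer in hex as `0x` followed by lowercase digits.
0x0eac

[00] a0 00 → 0xa000
  top 4b → 0xa → bra [J]
  imm@[11:0]=0x0 ⇒ #0
  target = base 0x0eaa + off 0x00 + 2 + imm 0 = 0x0eac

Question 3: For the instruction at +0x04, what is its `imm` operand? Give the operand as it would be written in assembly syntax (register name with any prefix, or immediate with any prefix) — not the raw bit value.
#277

+0x04: 33 15 ⇒ word 0x3315 (big)
  op=0x3315>>12=0x3 ⇒ cpi (RI)
  rd@[11:9]=0x1 ⇒ $1
  imm@[8:0]=0x115 ⇒ #277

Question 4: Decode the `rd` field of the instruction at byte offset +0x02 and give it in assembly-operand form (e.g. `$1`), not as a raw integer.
[02] 4c 00 → 0x4c00
  op=0x4c00>>12=0x4 ⇒ pop (R)
  [11:9] rd=6 = $6

$6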